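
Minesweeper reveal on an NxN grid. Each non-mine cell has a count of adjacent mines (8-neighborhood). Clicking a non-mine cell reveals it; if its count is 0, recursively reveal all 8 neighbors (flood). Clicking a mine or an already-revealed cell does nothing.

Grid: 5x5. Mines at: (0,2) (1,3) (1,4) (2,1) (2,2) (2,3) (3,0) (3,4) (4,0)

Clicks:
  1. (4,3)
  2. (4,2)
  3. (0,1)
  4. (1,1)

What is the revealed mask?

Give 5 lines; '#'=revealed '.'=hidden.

Click 1 (4,3) count=1: revealed 1 new [(4,3)] -> total=1
Click 2 (4,2) count=0: revealed 5 new [(3,1) (3,2) (3,3) (4,1) (4,2)] -> total=6
Click 3 (0,1) count=1: revealed 1 new [(0,1)] -> total=7
Click 4 (1,1) count=3: revealed 1 new [(1,1)] -> total=8

Answer: .#...
.#...
.....
.###.
.###.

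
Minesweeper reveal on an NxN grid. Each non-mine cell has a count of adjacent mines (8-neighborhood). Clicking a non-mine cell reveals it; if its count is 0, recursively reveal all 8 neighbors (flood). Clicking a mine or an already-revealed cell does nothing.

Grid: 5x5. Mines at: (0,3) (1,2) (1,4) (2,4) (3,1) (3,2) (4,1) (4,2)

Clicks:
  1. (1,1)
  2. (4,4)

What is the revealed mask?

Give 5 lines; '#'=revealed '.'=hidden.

Click 1 (1,1) count=1: revealed 1 new [(1,1)] -> total=1
Click 2 (4,4) count=0: revealed 4 new [(3,3) (3,4) (4,3) (4,4)] -> total=5

Answer: .....
.#...
.....
...##
...##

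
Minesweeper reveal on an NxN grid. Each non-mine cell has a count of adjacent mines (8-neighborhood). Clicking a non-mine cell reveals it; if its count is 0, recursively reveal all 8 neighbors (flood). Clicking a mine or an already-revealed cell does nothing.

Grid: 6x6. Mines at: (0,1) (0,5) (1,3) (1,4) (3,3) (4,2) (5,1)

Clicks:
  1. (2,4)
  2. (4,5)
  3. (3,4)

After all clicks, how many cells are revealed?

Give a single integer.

Answer: 10

Derivation:
Click 1 (2,4) count=3: revealed 1 new [(2,4)] -> total=1
Click 2 (4,5) count=0: revealed 9 new [(2,5) (3,4) (3,5) (4,3) (4,4) (4,5) (5,3) (5,4) (5,5)] -> total=10
Click 3 (3,4) count=1: revealed 0 new [(none)] -> total=10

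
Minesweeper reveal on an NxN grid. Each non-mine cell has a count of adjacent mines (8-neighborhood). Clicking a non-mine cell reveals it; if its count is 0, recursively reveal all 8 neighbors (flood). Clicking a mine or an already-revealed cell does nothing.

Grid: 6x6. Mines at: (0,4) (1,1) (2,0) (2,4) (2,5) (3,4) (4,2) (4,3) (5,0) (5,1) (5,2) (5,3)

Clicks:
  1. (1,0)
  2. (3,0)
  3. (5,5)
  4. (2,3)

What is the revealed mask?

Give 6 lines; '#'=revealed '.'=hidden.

Answer: ......
#.....
...#..
#.....
....##
....##

Derivation:
Click 1 (1,0) count=2: revealed 1 new [(1,0)] -> total=1
Click 2 (3,0) count=1: revealed 1 new [(3,0)] -> total=2
Click 3 (5,5) count=0: revealed 4 new [(4,4) (4,5) (5,4) (5,5)] -> total=6
Click 4 (2,3) count=2: revealed 1 new [(2,3)] -> total=7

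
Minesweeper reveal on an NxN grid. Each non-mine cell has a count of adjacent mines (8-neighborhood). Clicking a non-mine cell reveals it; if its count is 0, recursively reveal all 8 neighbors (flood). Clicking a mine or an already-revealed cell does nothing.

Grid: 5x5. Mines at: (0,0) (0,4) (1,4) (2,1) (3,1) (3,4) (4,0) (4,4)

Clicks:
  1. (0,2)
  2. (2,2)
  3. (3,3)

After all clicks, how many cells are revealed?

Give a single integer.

Click 1 (0,2) count=0: revealed 6 new [(0,1) (0,2) (0,3) (1,1) (1,2) (1,3)] -> total=6
Click 2 (2,2) count=2: revealed 1 new [(2,2)] -> total=7
Click 3 (3,3) count=2: revealed 1 new [(3,3)] -> total=8

Answer: 8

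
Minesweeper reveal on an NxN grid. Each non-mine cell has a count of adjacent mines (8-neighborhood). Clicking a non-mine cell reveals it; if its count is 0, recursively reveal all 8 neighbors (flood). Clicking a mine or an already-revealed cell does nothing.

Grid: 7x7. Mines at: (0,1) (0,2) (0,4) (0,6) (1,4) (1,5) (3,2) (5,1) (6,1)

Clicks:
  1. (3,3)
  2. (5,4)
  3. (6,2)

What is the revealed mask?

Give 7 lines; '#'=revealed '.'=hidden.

Answer: .......
.......
...####
...####
..#####
..#####
..#####

Derivation:
Click 1 (3,3) count=1: revealed 1 new [(3,3)] -> total=1
Click 2 (5,4) count=0: revealed 22 new [(2,3) (2,4) (2,5) (2,6) (3,4) (3,5) (3,6) (4,2) (4,3) (4,4) (4,5) (4,6) (5,2) (5,3) (5,4) (5,5) (5,6) (6,2) (6,3) (6,4) (6,5) (6,6)] -> total=23
Click 3 (6,2) count=2: revealed 0 new [(none)] -> total=23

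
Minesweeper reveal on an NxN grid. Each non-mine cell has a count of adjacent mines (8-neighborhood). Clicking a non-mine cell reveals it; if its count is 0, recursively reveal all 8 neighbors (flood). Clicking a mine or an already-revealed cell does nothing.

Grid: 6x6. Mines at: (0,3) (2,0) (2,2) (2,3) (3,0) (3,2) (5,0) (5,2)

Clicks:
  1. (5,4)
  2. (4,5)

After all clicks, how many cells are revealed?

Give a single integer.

Click 1 (5,4) count=0: revealed 15 new [(0,4) (0,5) (1,4) (1,5) (2,4) (2,5) (3,3) (3,4) (3,5) (4,3) (4,4) (4,5) (5,3) (5,4) (5,5)] -> total=15
Click 2 (4,5) count=0: revealed 0 new [(none)] -> total=15

Answer: 15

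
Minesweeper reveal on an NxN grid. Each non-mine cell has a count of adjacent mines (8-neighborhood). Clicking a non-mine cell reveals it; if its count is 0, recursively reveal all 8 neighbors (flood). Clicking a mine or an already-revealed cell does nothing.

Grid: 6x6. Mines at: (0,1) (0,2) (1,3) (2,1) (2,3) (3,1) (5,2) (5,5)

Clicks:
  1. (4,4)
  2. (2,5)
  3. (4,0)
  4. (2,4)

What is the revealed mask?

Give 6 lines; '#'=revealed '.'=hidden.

Answer: ....##
....##
....##
....##
#...##
......

Derivation:
Click 1 (4,4) count=1: revealed 1 new [(4,4)] -> total=1
Click 2 (2,5) count=0: revealed 9 new [(0,4) (0,5) (1,4) (1,5) (2,4) (2,5) (3,4) (3,5) (4,5)] -> total=10
Click 3 (4,0) count=1: revealed 1 new [(4,0)] -> total=11
Click 4 (2,4) count=2: revealed 0 new [(none)] -> total=11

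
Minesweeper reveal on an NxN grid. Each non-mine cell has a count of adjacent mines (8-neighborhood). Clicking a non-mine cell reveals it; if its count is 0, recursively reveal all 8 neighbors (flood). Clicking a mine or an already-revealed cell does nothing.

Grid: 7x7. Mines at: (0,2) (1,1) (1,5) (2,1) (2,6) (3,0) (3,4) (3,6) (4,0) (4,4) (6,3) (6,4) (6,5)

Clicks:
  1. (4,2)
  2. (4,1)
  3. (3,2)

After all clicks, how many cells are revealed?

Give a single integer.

Answer: 9

Derivation:
Click 1 (4,2) count=0: revealed 9 new [(3,1) (3,2) (3,3) (4,1) (4,2) (4,3) (5,1) (5,2) (5,3)] -> total=9
Click 2 (4,1) count=2: revealed 0 new [(none)] -> total=9
Click 3 (3,2) count=1: revealed 0 new [(none)] -> total=9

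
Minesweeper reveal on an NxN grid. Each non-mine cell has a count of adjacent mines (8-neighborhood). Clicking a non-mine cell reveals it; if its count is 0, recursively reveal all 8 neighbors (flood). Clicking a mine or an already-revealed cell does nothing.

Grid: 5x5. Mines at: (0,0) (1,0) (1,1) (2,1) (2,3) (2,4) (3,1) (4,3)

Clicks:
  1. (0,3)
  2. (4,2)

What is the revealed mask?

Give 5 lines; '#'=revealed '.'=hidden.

Answer: ..###
..###
.....
.....
..#..

Derivation:
Click 1 (0,3) count=0: revealed 6 new [(0,2) (0,3) (0,4) (1,2) (1,3) (1,4)] -> total=6
Click 2 (4,2) count=2: revealed 1 new [(4,2)] -> total=7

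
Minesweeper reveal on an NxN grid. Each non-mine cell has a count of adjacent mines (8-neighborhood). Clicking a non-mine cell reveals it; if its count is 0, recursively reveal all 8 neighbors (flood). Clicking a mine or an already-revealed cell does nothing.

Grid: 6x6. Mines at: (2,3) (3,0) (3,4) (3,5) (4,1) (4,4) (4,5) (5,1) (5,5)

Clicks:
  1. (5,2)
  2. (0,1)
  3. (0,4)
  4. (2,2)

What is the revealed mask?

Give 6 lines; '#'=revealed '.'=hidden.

Answer: ######
######
###.##
......
......
..#...

Derivation:
Click 1 (5,2) count=2: revealed 1 new [(5,2)] -> total=1
Click 2 (0,1) count=0: revealed 17 new [(0,0) (0,1) (0,2) (0,3) (0,4) (0,5) (1,0) (1,1) (1,2) (1,3) (1,4) (1,5) (2,0) (2,1) (2,2) (2,4) (2,5)] -> total=18
Click 3 (0,4) count=0: revealed 0 new [(none)] -> total=18
Click 4 (2,2) count=1: revealed 0 new [(none)] -> total=18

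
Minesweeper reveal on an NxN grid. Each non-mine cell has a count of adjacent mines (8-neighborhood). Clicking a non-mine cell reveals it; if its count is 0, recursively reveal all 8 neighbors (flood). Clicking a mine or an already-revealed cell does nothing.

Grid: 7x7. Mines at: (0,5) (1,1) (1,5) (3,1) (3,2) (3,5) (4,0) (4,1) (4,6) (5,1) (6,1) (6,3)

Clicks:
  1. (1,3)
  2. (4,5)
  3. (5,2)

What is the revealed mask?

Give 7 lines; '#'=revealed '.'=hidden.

Answer: ..###..
..###..
..###..
.......
.....#.
..#....
.......

Derivation:
Click 1 (1,3) count=0: revealed 9 new [(0,2) (0,3) (0,4) (1,2) (1,3) (1,4) (2,2) (2,3) (2,4)] -> total=9
Click 2 (4,5) count=2: revealed 1 new [(4,5)] -> total=10
Click 3 (5,2) count=4: revealed 1 new [(5,2)] -> total=11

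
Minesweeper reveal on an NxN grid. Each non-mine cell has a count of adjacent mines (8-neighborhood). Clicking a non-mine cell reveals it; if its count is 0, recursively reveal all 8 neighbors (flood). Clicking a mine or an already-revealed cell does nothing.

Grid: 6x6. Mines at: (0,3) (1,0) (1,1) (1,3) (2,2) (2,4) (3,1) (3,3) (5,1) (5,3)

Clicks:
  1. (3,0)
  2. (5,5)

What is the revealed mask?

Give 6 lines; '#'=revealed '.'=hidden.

Click 1 (3,0) count=1: revealed 1 new [(3,0)] -> total=1
Click 2 (5,5) count=0: revealed 6 new [(3,4) (3,5) (4,4) (4,5) (5,4) (5,5)] -> total=7

Answer: ......
......
......
#...##
....##
....##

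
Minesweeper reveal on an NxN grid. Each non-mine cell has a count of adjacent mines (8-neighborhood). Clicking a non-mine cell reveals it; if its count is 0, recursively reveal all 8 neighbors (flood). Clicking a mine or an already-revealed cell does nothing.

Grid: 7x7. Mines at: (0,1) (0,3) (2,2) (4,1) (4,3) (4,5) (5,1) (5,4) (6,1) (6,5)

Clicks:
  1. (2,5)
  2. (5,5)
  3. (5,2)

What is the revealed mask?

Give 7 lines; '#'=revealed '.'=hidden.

Click 1 (2,5) count=0: revealed 15 new [(0,4) (0,5) (0,6) (1,3) (1,4) (1,5) (1,6) (2,3) (2,4) (2,5) (2,6) (3,3) (3,4) (3,5) (3,6)] -> total=15
Click 2 (5,5) count=3: revealed 1 new [(5,5)] -> total=16
Click 3 (5,2) count=4: revealed 1 new [(5,2)] -> total=17

Answer: ....###
...####
...####
...####
.......
..#..#.
.......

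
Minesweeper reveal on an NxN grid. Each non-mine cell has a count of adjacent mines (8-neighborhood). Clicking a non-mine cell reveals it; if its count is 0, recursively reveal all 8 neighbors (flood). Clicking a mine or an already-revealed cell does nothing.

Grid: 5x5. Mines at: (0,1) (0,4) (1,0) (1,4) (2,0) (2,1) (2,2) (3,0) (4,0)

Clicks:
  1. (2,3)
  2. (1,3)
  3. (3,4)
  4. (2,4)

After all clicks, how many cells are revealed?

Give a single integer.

Click 1 (2,3) count=2: revealed 1 new [(2,3)] -> total=1
Click 2 (1,3) count=3: revealed 1 new [(1,3)] -> total=2
Click 3 (3,4) count=0: revealed 9 new [(2,4) (3,1) (3,2) (3,3) (3,4) (4,1) (4,2) (4,3) (4,4)] -> total=11
Click 4 (2,4) count=1: revealed 0 new [(none)] -> total=11

Answer: 11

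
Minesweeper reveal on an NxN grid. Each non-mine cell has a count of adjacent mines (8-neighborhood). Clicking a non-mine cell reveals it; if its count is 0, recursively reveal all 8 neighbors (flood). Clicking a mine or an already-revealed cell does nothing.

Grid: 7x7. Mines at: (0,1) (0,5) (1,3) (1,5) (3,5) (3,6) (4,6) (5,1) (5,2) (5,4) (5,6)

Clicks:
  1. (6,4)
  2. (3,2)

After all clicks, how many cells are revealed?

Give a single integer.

Answer: 19

Derivation:
Click 1 (6,4) count=1: revealed 1 new [(6,4)] -> total=1
Click 2 (3,2) count=0: revealed 18 new [(1,0) (1,1) (1,2) (2,0) (2,1) (2,2) (2,3) (2,4) (3,0) (3,1) (3,2) (3,3) (3,4) (4,0) (4,1) (4,2) (4,3) (4,4)] -> total=19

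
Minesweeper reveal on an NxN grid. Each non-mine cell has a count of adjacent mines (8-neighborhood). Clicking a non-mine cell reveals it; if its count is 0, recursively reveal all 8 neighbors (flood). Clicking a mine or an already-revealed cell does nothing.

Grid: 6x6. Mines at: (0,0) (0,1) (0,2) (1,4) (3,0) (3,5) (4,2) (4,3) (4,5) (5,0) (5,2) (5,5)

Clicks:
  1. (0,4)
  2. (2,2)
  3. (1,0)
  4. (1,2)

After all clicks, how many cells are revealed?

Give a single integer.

Click 1 (0,4) count=1: revealed 1 new [(0,4)] -> total=1
Click 2 (2,2) count=0: revealed 9 new [(1,1) (1,2) (1,3) (2,1) (2,2) (2,3) (3,1) (3,2) (3,3)] -> total=10
Click 3 (1,0) count=2: revealed 1 new [(1,0)] -> total=11
Click 4 (1,2) count=2: revealed 0 new [(none)] -> total=11

Answer: 11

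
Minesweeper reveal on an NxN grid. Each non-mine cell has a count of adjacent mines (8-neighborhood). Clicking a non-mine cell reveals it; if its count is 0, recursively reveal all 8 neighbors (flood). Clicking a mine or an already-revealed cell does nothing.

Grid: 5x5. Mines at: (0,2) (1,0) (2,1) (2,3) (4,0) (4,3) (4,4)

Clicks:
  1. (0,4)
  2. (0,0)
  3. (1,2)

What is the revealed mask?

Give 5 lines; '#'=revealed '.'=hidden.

Click 1 (0,4) count=0: revealed 4 new [(0,3) (0,4) (1,3) (1,4)] -> total=4
Click 2 (0,0) count=1: revealed 1 new [(0,0)] -> total=5
Click 3 (1,2) count=3: revealed 1 new [(1,2)] -> total=6

Answer: #..##
..###
.....
.....
.....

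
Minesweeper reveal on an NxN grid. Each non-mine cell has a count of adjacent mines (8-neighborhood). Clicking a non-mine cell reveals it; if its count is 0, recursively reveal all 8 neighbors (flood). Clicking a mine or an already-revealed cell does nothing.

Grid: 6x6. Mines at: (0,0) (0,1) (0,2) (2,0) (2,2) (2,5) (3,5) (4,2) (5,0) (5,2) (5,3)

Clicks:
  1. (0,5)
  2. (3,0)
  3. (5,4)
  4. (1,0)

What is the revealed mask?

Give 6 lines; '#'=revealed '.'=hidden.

Click 1 (0,5) count=0: revealed 6 new [(0,3) (0,4) (0,5) (1,3) (1,4) (1,5)] -> total=6
Click 2 (3,0) count=1: revealed 1 new [(3,0)] -> total=7
Click 3 (5,4) count=1: revealed 1 new [(5,4)] -> total=8
Click 4 (1,0) count=3: revealed 1 new [(1,0)] -> total=9

Answer: ...###
#..###
......
#.....
......
....#.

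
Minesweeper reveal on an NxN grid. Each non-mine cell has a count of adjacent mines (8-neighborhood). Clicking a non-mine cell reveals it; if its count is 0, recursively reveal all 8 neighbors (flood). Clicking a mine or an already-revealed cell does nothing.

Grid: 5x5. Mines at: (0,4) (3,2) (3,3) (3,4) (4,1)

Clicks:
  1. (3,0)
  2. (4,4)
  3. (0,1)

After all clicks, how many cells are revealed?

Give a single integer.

Click 1 (3,0) count=1: revealed 1 new [(3,0)] -> total=1
Click 2 (4,4) count=2: revealed 1 new [(4,4)] -> total=2
Click 3 (0,1) count=0: revealed 13 new [(0,0) (0,1) (0,2) (0,3) (1,0) (1,1) (1,2) (1,3) (2,0) (2,1) (2,2) (2,3) (3,1)] -> total=15

Answer: 15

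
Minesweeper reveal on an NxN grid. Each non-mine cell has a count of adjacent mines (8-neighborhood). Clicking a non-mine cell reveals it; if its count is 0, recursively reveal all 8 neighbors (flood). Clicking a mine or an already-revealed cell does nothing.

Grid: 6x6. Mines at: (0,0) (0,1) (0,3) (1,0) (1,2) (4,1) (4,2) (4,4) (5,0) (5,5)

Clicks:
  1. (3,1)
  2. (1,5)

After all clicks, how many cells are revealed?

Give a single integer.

Answer: 12

Derivation:
Click 1 (3,1) count=2: revealed 1 new [(3,1)] -> total=1
Click 2 (1,5) count=0: revealed 11 new [(0,4) (0,5) (1,3) (1,4) (1,5) (2,3) (2,4) (2,5) (3,3) (3,4) (3,5)] -> total=12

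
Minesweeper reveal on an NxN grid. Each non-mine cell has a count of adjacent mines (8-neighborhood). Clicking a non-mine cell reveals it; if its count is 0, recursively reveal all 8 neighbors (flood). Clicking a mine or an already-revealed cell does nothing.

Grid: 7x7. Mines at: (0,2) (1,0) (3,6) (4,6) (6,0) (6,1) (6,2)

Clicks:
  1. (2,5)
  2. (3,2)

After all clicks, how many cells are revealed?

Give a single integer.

Answer: 40

Derivation:
Click 1 (2,5) count=1: revealed 1 new [(2,5)] -> total=1
Click 2 (3,2) count=0: revealed 39 new [(0,3) (0,4) (0,5) (0,6) (1,1) (1,2) (1,3) (1,4) (1,5) (1,6) (2,0) (2,1) (2,2) (2,3) (2,4) (2,6) (3,0) (3,1) (3,2) (3,3) (3,4) (3,5) (4,0) (4,1) (4,2) (4,3) (4,4) (4,5) (5,0) (5,1) (5,2) (5,3) (5,4) (5,5) (5,6) (6,3) (6,4) (6,5) (6,6)] -> total=40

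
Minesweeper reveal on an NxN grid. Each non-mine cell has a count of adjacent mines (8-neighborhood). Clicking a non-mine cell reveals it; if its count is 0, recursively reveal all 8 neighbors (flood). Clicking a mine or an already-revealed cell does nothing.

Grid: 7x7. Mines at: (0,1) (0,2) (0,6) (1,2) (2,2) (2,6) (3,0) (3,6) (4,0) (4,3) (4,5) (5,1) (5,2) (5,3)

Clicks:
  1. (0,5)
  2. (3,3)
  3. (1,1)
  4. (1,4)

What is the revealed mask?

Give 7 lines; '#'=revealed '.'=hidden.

Click 1 (0,5) count=1: revealed 1 new [(0,5)] -> total=1
Click 2 (3,3) count=2: revealed 1 new [(3,3)] -> total=2
Click 3 (1,1) count=4: revealed 1 new [(1,1)] -> total=3
Click 4 (1,4) count=0: revealed 10 new [(0,3) (0,4) (1,3) (1,4) (1,5) (2,3) (2,4) (2,5) (3,4) (3,5)] -> total=13

Answer: ...###.
.#.###.
...###.
...###.
.......
.......
.......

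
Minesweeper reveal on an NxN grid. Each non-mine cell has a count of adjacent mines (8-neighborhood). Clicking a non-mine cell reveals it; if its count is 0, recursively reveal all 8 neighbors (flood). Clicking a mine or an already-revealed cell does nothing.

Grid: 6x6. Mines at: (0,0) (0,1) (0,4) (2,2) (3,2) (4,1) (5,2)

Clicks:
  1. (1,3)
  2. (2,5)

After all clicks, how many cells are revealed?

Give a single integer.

Answer: 15

Derivation:
Click 1 (1,3) count=2: revealed 1 new [(1,3)] -> total=1
Click 2 (2,5) count=0: revealed 14 new [(1,4) (1,5) (2,3) (2,4) (2,5) (3,3) (3,4) (3,5) (4,3) (4,4) (4,5) (5,3) (5,4) (5,5)] -> total=15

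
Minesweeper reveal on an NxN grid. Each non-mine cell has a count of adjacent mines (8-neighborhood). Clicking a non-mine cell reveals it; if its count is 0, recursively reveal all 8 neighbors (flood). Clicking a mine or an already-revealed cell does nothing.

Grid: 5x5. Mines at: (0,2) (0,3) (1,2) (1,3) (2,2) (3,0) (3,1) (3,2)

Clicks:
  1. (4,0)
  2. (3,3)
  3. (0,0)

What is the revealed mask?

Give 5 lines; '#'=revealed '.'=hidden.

Answer: ##...
##...
##...
...#.
#....

Derivation:
Click 1 (4,0) count=2: revealed 1 new [(4,0)] -> total=1
Click 2 (3,3) count=2: revealed 1 new [(3,3)] -> total=2
Click 3 (0,0) count=0: revealed 6 new [(0,0) (0,1) (1,0) (1,1) (2,0) (2,1)] -> total=8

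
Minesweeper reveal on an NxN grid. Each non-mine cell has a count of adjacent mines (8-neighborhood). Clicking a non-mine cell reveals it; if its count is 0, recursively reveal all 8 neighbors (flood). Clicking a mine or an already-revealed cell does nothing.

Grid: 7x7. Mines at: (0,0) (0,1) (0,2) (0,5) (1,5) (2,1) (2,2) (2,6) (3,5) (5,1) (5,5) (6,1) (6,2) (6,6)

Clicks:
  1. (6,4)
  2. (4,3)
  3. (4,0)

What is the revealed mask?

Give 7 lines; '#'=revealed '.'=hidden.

Click 1 (6,4) count=1: revealed 1 new [(6,4)] -> total=1
Click 2 (4,3) count=0: revealed 9 new [(3,2) (3,3) (3,4) (4,2) (4,3) (4,4) (5,2) (5,3) (5,4)] -> total=10
Click 3 (4,0) count=1: revealed 1 new [(4,0)] -> total=11

Answer: .......
.......
.......
..###..
#.###..
..###..
....#..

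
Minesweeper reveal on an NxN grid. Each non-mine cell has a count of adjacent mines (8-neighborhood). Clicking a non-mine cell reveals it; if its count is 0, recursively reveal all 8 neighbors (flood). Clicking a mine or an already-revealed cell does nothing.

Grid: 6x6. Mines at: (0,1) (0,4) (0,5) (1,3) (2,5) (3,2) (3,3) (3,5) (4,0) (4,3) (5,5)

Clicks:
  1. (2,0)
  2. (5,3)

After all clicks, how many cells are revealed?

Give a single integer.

Answer: 7

Derivation:
Click 1 (2,0) count=0: revealed 6 new [(1,0) (1,1) (2,0) (2,1) (3,0) (3,1)] -> total=6
Click 2 (5,3) count=1: revealed 1 new [(5,3)] -> total=7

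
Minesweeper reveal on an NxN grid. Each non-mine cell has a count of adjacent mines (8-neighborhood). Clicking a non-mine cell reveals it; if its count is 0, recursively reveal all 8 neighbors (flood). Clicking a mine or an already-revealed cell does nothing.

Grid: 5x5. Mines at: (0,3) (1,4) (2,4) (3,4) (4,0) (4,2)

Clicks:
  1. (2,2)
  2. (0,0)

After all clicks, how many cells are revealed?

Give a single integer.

Answer: 15

Derivation:
Click 1 (2,2) count=0: revealed 15 new [(0,0) (0,1) (0,2) (1,0) (1,1) (1,2) (1,3) (2,0) (2,1) (2,2) (2,3) (3,0) (3,1) (3,2) (3,3)] -> total=15
Click 2 (0,0) count=0: revealed 0 new [(none)] -> total=15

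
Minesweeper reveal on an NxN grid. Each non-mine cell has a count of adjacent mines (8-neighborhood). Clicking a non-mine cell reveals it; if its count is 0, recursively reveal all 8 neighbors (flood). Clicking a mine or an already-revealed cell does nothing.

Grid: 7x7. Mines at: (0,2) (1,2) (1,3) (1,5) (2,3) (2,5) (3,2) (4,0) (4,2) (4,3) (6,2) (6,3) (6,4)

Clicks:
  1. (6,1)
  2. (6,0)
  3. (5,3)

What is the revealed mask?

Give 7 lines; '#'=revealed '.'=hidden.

Click 1 (6,1) count=1: revealed 1 new [(6,1)] -> total=1
Click 2 (6,0) count=0: revealed 3 new [(5,0) (5,1) (6,0)] -> total=4
Click 3 (5,3) count=5: revealed 1 new [(5,3)] -> total=5

Answer: .......
.......
.......
.......
.......
##.#...
##.....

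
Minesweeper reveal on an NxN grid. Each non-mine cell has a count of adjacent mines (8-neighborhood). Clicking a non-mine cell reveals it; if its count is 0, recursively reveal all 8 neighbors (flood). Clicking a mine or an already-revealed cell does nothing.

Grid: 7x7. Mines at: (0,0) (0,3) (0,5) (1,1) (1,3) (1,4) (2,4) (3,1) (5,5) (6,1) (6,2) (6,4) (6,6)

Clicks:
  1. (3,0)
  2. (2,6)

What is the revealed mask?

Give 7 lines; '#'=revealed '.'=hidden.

Answer: .......
.....##
.....##
#....##
.....##
.......
.......

Derivation:
Click 1 (3,0) count=1: revealed 1 new [(3,0)] -> total=1
Click 2 (2,6) count=0: revealed 8 new [(1,5) (1,6) (2,5) (2,6) (3,5) (3,6) (4,5) (4,6)] -> total=9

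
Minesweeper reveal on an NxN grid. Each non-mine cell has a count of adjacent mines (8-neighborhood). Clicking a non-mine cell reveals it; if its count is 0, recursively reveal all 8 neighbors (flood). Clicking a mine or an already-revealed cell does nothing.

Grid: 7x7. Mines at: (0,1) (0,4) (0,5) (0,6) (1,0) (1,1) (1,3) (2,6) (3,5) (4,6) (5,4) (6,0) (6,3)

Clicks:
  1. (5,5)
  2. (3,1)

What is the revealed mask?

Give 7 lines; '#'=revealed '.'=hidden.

Answer: .......
.......
#####..
#####..
#####..
####.#.
.......

Derivation:
Click 1 (5,5) count=2: revealed 1 new [(5,5)] -> total=1
Click 2 (3,1) count=0: revealed 19 new [(2,0) (2,1) (2,2) (2,3) (2,4) (3,0) (3,1) (3,2) (3,3) (3,4) (4,0) (4,1) (4,2) (4,3) (4,4) (5,0) (5,1) (5,2) (5,3)] -> total=20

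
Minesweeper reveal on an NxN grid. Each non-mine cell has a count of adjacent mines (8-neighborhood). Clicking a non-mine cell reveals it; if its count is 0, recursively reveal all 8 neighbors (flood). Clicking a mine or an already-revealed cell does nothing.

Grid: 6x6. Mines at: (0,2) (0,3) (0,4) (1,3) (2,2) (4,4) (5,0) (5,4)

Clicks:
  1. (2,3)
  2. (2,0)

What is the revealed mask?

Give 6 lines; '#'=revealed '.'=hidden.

Click 1 (2,3) count=2: revealed 1 new [(2,3)] -> total=1
Click 2 (2,0) count=0: revealed 10 new [(0,0) (0,1) (1,0) (1,1) (2,0) (2,1) (3,0) (3,1) (4,0) (4,1)] -> total=11

Answer: ##....
##....
##.#..
##....
##....
......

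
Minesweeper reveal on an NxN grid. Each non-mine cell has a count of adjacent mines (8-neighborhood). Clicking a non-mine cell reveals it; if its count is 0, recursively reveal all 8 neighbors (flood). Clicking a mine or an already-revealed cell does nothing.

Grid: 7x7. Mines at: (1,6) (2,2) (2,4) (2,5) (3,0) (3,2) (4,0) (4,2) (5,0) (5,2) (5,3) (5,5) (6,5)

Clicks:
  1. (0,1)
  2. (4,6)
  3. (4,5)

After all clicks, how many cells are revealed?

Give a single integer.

Answer: 16

Derivation:
Click 1 (0,1) count=0: revealed 14 new [(0,0) (0,1) (0,2) (0,3) (0,4) (0,5) (1,0) (1,1) (1,2) (1,3) (1,4) (1,5) (2,0) (2,1)] -> total=14
Click 2 (4,6) count=1: revealed 1 new [(4,6)] -> total=15
Click 3 (4,5) count=1: revealed 1 new [(4,5)] -> total=16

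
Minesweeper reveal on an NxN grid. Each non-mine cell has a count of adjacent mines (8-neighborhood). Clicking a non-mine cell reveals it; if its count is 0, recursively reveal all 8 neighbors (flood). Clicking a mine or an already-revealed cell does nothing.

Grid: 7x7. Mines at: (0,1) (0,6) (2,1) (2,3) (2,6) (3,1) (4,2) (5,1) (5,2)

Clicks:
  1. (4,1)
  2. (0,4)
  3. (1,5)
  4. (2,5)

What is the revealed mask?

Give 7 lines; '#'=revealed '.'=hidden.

Click 1 (4,1) count=4: revealed 1 new [(4,1)] -> total=1
Click 2 (0,4) count=0: revealed 8 new [(0,2) (0,3) (0,4) (0,5) (1,2) (1,3) (1,4) (1,5)] -> total=9
Click 3 (1,5) count=2: revealed 0 new [(none)] -> total=9
Click 4 (2,5) count=1: revealed 1 new [(2,5)] -> total=10

Answer: ..####.
..####.
.....#.
.......
.#.....
.......
.......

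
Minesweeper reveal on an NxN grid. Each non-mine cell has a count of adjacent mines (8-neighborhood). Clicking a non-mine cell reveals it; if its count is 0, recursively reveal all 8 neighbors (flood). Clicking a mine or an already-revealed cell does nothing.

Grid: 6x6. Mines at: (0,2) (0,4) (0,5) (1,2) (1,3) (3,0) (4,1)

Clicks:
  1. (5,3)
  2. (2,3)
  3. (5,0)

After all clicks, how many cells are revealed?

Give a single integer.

Click 1 (5,3) count=0: revealed 18 new [(1,4) (1,5) (2,2) (2,3) (2,4) (2,5) (3,2) (3,3) (3,4) (3,5) (4,2) (4,3) (4,4) (4,5) (5,2) (5,3) (5,4) (5,5)] -> total=18
Click 2 (2,3) count=2: revealed 0 new [(none)] -> total=18
Click 3 (5,0) count=1: revealed 1 new [(5,0)] -> total=19

Answer: 19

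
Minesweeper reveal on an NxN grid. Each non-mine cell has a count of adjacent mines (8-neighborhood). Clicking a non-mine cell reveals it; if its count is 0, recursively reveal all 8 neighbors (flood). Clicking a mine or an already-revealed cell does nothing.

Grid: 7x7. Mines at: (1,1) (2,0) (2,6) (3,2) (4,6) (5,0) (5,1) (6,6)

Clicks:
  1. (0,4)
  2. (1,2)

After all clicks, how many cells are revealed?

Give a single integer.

Answer: 29

Derivation:
Click 1 (0,4) count=0: revealed 29 new [(0,2) (0,3) (0,4) (0,5) (0,6) (1,2) (1,3) (1,4) (1,5) (1,6) (2,2) (2,3) (2,4) (2,5) (3,3) (3,4) (3,5) (4,2) (4,3) (4,4) (4,5) (5,2) (5,3) (5,4) (5,5) (6,2) (6,3) (6,4) (6,5)] -> total=29
Click 2 (1,2) count=1: revealed 0 new [(none)] -> total=29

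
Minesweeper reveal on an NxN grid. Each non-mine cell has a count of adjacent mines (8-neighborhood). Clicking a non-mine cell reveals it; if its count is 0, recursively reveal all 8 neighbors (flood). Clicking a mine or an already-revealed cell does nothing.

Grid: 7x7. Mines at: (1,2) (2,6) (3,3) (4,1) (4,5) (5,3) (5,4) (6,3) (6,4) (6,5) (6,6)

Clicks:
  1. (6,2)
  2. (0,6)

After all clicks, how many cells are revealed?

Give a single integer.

Click 1 (6,2) count=2: revealed 1 new [(6,2)] -> total=1
Click 2 (0,6) count=0: revealed 11 new [(0,3) (0,4) (0,5) (0,6) (1,3) (1,4) (1,5) (1,6) (2,3) (2,4) (2,5)] -> total=12

Answer: 12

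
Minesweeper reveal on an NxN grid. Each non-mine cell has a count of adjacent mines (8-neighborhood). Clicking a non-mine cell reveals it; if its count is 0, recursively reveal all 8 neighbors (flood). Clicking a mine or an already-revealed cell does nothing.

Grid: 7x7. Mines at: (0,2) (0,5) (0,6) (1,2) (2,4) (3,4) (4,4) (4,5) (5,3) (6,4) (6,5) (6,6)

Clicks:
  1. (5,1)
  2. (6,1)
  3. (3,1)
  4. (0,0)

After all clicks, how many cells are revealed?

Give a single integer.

Click 1 (5,1) count=0: revealed 22 new [(0,0) (0,1) (1,0) (1,1) (2,0) (2,1) (2,2) (2,3) (3,0) (3,1) (3,2) (3,3) (4,0) (4,1) (4,2) (4,3) (5,0) (5,1) (5,2) (6,0) (6,1) (6,2)] -> total=22
Click 2 (6,1) count=0: revealed 0 new [(none)] -> total=22
Click 3 (3,1) count=0: revealed 0 new [(none)] -> total=22
Click 4 (0,0) count=0: revealed 0 new [(none)] -> total=22

Answer: 22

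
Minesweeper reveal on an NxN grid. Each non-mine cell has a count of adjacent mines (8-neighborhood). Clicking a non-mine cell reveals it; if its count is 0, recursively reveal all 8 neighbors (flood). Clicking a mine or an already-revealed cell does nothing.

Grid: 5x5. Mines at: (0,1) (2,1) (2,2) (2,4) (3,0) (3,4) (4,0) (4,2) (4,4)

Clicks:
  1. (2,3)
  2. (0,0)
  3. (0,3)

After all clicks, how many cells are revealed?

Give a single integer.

Answer: 8

Derivation:
Click 1 (2,3) count=3: revealed 1 new [(2,3)] -> total=1
Click 2 (0,0) count=1: revealed 1 new [(0,0)] -> total=2
Click 3 (0,3) count=0: revealed 6 new [(0,2) (0,3) (0,4) (1,2) (1,3) (1,4)] -> total=8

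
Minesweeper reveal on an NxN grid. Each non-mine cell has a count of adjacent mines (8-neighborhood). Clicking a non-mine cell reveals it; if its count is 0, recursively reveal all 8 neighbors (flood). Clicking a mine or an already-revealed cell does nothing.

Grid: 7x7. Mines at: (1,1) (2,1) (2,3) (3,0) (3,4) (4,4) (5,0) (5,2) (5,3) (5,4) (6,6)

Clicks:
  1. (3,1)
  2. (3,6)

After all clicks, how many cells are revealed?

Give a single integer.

Click 1 (3,1) count=2: revealed 1 new [(3,1)] -> total=1
Click 2 (3,6) count=0: revealed 19 new [(0,2) (0,3) (0,4) (0,5) (0,6) (1,2) (1,3) (1,4) (1,5) (1,6) (2,4) (2,5) (2,6) (3,5) (3,6) (4,5) (4,6) (5,5) (5,6)] -> total=20

Answer: 20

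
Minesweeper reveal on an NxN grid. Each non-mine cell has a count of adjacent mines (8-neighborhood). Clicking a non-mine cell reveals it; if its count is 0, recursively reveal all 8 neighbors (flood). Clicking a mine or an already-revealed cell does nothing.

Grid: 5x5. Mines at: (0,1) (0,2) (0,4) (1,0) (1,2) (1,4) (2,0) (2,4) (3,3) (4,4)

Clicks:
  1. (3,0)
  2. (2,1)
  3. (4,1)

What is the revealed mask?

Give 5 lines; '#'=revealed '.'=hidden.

Answer: .....
.....
.#...
###..
###..

Derivation:
Click 1 (3,0) count=1: revealed 1 new [(3,0)] -> total=1
Click 2 (2,1) count=3: revealed 1 new [(2,1)] -> total=2
Click 3 (4,1) count=0: revealed 5 new [(3,1) (3,2) (4,0) (4,1) (4,2)] -> total=7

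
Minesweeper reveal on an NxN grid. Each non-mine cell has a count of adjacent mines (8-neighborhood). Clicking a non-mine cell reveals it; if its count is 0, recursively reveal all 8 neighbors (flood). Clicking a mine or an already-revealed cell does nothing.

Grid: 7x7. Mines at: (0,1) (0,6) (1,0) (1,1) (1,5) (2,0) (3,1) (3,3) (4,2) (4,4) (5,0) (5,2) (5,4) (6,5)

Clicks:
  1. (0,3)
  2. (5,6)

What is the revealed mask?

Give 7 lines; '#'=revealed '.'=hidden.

Click 1 (0,3) count=0: revealed 9 new [(0,2) (0,3) (0,4) (1,2) (1,3) (1,4) (2,2) (2,3) (2,4)] -> total=9
Click 2 (5,6) count=1: revealed 1 new [(5,6)] -> total=10

Answer: ..###..
..###..
..###..
.......
.......
......#
.......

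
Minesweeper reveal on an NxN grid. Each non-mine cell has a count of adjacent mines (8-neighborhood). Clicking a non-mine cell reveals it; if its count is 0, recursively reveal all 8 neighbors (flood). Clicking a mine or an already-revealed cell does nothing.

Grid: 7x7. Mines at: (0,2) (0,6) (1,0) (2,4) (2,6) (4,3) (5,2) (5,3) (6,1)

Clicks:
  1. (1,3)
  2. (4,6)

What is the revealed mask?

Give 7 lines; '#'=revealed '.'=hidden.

Answer: .......
...#...
.......
....###
....###
....###
....###

Derivation:
Click 1 (1,3) count=2: revealed 1 new [(1,3)] -> total=1
Click 2 (4,6) count=0: revealed 12 new [(3,4) (3,5) (3,6) (4,4) (4,5) (4,6) (5,4) (5,5) (5,6) (6,4) (6,5) (6,6)] -> total=13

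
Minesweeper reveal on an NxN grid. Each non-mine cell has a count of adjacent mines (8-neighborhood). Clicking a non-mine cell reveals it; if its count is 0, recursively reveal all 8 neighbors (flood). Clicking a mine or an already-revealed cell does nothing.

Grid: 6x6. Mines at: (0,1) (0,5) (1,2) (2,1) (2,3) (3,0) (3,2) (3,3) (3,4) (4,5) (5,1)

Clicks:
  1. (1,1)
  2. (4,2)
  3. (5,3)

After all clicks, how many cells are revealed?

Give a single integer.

Answer: 7

Derivation:
Click 1 (1,1) count=3: revealed 1 new [(1,1)] -> total=1
Click 2 (4,2) count=3: revealed 1 new [(4,2)] -> total=2
Click 3 (5,3) count=0: revealed 5 new [(4,3) (4,4) (5,2) (5,3) (5,4)] -> total=7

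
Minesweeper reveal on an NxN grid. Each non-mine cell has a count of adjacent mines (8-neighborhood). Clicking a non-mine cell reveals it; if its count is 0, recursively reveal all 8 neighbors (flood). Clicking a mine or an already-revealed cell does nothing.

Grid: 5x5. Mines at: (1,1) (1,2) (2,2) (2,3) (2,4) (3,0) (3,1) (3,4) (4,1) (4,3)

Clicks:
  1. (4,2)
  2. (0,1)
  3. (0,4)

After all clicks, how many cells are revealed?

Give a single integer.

Click 1 (4,2) count=3: revealed 1 new [(4,2)] -> total=1
Click 2 (0,1) count=2: revealed 1 new [(0,1)] -> total=2
Click 3 (0,4) count=0: revealed 4 new [(0,3) (0,4) (1,3) (1,4)] -> total=6

Answer: 6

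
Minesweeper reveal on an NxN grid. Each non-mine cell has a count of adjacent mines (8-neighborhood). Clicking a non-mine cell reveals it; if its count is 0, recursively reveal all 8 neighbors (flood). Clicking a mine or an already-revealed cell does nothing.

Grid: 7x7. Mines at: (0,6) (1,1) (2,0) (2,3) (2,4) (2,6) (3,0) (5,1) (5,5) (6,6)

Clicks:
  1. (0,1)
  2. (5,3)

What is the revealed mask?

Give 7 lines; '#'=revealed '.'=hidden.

Answer: .#.....
.......
.......
..###..
..###..
..###..
..###..

Derivation:
Click 1 (0,1) count=1: revealed 1 new [(0,1)] -> total=1
Click 2 (5,3) count=0: revealed 12 new [(3,2) (3,3) (3,4) (4,2) (4,3) (4,4) (5,2) (5,3) (5,4) (6,2) (6,3) (6,4)] -> total=13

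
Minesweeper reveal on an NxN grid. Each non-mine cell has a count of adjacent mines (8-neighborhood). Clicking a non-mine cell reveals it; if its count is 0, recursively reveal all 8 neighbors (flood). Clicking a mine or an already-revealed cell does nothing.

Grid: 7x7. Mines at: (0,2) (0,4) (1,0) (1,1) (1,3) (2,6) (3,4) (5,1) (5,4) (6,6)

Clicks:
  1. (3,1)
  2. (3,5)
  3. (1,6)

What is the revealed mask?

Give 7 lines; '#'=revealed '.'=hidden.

Click 1 (3,1) count=0: revealed 12 new [(2,0) (2,1) (2,2) (2,3) (3,0) (3,1) (3,2) (3,3) (4,0) (4,1) (4,2) (4,3)] -> total=12
Click 2 (3,5) count=2: revealed 1 new [(3,5)] -> total=13
Click 3 (1,6) count=1: revealed 1 new [(1,6)] -> total=14

Answer: .......
......#
####...
####.#.
####...
.......
.......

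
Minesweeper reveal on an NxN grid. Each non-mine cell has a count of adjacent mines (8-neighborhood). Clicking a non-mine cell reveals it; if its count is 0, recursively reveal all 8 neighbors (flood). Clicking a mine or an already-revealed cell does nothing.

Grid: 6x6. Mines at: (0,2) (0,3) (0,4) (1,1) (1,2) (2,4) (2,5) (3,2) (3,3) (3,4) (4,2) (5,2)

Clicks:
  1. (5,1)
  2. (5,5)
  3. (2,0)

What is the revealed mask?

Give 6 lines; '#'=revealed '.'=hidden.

Answer: ......
......
#.....
......
...###
.#.###

Derivation:
Click 1 (5,1) count=2: revealed 1 new [(5,1)] -> total=1
Click 2 (5,5) count=0: revealed 6 new [(4,3) (4,4) (4,5) (5,3) (5,4) (5,5)] -> total=7
Click 3 (2,0) count=1: revealed 1 new [(2,0)] -> total=8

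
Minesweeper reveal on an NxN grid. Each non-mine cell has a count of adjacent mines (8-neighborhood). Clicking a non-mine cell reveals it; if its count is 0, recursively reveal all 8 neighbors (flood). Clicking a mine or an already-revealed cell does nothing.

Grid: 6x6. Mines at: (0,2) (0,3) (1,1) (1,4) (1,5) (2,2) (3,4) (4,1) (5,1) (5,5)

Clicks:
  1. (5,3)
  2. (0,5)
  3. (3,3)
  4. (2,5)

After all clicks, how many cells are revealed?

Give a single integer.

Click 1 (5,3) count=0: revealed 6 new [(4,2) (4,3) (4,4) (5,2) (5,3) (5,4)] -> total=6
Click 2 (0,5) count=2: revealed 1 new [(0,5)] -> total=7
Click 3 (3,3) count=2: revealed 1 new [(3,3)] -> total=8
Click 4 (2,5) count=3: revealed 1 new [(2,5)] -> total=9

Answer: 9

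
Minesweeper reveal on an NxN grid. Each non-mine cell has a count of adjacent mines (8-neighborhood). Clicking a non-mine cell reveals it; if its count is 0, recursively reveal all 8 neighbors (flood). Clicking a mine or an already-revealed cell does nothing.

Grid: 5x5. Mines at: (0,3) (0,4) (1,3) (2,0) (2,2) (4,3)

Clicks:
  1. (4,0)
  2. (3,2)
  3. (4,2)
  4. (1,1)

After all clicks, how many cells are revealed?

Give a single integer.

Answer: 7

Derivation:
Click 1 (4,0) count=0: revealed 6 new [(3,0) (3,1) (3,2) (4,0) (4,1) (4,2)] -> total=6
Click 2 (3,2) count=2: revealed 0 new [(none)] -> total=6
Click 3 (4,2) count=1: revealed 0 new [(none)] -> total=6
Click 4 (1,1) count=2: revealed 1 new [(1,1)] -> total=7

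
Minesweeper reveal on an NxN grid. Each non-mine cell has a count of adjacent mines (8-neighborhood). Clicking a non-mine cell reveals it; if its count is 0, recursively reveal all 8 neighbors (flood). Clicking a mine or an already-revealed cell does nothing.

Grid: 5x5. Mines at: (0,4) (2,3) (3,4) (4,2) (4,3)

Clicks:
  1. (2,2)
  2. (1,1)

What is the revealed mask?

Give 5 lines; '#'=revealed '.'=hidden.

Click 1 (2,2) count=1: revealed 1 new [(2,2)] -> total=1
Click 2 (1,1) count=0: revealed 15 new [(0,0) (0,1) (0,2) (0,3) (1,0) (1,1) (1,2) (1,3) (2,0) (2,1) (3,0) (3,1) (3,2) (4,0) (4,1)] -> total=16

Answer: ####.
####.
###..
###..
##...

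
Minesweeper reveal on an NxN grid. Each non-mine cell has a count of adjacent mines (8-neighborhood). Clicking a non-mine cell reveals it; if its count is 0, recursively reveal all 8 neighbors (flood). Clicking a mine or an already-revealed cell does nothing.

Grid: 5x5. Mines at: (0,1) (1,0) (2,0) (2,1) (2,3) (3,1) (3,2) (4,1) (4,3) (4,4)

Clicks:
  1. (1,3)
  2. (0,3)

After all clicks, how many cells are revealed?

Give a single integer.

Answer: 6

Derivation:
Click 1 (1,3) count=1: revealed 1 new [(1,3)] -> total=1
Click 2 (0,3) count=0: revealed 5 new [(0,2) (0,3) (0,4) (1,2) (1,4)] -> total=6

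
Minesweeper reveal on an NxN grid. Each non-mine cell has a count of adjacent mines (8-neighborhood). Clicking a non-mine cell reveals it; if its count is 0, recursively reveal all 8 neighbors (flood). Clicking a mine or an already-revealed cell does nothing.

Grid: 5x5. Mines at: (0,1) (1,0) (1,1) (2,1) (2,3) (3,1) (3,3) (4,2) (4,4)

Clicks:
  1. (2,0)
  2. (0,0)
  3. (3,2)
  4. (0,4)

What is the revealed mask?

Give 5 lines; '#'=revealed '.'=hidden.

Answer: #.###
..###
#....
..#..
.....

Derivation:
Click 1 (2,0) count=4: revealed 1 new [(2,0)] -> total=1
Click 2 (0,0) count=3: revealed 1 new [(0,0)] -> total=2
Click 3 (3,2) count=5: revealed 1 new [(3,2)] -> total=3
Click 4 (0,4) count=0: revealed 6 new [(0,2) (0,3) (0,4) (1,2) (1,3) (1,4)] -> total=9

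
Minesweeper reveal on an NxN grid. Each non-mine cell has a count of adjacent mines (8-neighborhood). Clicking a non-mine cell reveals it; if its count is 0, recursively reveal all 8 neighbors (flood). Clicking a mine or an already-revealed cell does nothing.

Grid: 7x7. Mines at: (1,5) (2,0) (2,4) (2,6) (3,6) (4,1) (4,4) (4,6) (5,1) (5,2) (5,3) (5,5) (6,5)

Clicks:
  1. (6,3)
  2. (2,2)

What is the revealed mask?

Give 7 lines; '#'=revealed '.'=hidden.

Click 1 (6,3) count=2: revealed 1 new [(6,3)] -> total=1
Click 2 (2,2) count=0: revealed 16 new [(0,0) (0,1) (0,2) (0,3) (0,4) (1,0) (1,1) (1,2) (1,3) (1,4) (2,1) (2,2) (2,3) (3,1) (3,2) (3,3)] -> total=17

Answer: #####..
#####..
.###...
.###...
.......
.......
...#...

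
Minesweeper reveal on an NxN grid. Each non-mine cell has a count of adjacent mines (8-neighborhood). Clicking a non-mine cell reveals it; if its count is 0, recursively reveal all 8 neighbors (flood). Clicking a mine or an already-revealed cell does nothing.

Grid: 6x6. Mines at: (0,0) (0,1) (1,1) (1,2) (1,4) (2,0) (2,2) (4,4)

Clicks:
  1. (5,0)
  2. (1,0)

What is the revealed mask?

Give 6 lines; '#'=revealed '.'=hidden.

Click 1 (5,0) count=0: revealed 12 new [(3,0) (3,1) (3,2) (3,3) (4,0) (4,1) (4,2) (4,3) (5,0) (5,1) (5,2) (5,3)] -> total=12
Click 2 (1,0) count=4: revealed 1 new [(1,0)] -> total=13

Answer: ......
#.....
......
####..
####..
####..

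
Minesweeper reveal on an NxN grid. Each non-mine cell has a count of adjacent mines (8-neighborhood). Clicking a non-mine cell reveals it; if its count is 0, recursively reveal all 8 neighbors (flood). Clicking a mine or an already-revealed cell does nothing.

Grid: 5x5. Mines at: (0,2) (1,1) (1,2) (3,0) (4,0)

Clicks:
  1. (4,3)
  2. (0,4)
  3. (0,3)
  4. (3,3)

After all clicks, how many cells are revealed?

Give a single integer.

Answer: 16

Derivation:
Click 1 (4,3) count=0: revealed 16 new [(0,3) (0,4) (1,3) (1,4) (2,1) (2,2) (2,3) (2,4) (3,1) (3,2) (3,3) (3,4) (4,1) (4,2) (4,3) (4,4)] -> total=16
Click 2 (0,4) count=0: revealed 0 new [(none)] -> total=16
Click 3 (0,3) count=2: revealed 0 new [(none)] -> total=16
Click 4 (3,3) count=0: revealed 0 new [(none)] -> total=16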